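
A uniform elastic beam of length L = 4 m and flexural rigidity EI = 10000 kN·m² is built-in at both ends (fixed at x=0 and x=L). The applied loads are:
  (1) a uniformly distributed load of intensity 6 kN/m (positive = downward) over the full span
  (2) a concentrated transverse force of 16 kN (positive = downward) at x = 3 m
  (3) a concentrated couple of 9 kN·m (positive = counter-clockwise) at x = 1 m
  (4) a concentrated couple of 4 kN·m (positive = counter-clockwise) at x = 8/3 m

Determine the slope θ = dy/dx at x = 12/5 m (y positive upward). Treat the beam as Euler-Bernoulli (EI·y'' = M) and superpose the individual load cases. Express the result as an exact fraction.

θ(12/5) = 229/2500000 rad

Load 1 — uniform load w=6 kN/m over full span:
  θ_1 = -wx(L-x)(L-2x)/(12EI) = -6·(12/5)·(4-(12/5))·(4-2·(12/5))/(12·10000) = 12/78125 rad
Load 2 — point force P=16 kN at a=3 m (b=L-a=1):
  θ_2 = -Pb²x(2aL-(3a+b)x)/(2L³EI)  [x≤a] = -16·1²·(12/5)·(2·3·4-(3·3+1)·(12/5))/(2·4³·10000) = 0 rad
Load 3 — applied couple M₀=9 kN·m at a=1 m (b=L-a=3):
  θ_3 = (R_Ax²/2 - M_Ax - M₀(x-a))/EI  [x>a] with R_A=81/32, M_A=-27/16 = ((81/32)·(12/5)²/2 - (-27/16)·(12/5) - 9·((12/5)-1))/10000 = -63/500000 rad
Load 4 — applied couple M₀=4 kN·m at a=8/3 m (b=L-a=4/3):
  θ_4 = (R_Ax²/2 - M_Ax)/EI  [x≤a] with R_A=4/3, M_A=4/3 = ((4/3)·(12/5)²/2 - (4/3)·(12/5))/10000 = 1/15625 rad
Superposition: θ = Σ θ_i = 229/2500000 rad ≈ 0.000092 rad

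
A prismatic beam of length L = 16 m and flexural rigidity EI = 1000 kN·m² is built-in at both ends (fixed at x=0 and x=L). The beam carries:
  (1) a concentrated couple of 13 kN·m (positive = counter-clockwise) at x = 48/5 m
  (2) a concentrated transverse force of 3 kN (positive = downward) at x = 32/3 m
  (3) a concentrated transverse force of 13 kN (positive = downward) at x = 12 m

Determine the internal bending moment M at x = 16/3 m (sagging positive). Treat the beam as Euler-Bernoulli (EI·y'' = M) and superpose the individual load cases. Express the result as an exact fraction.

M(16/3) = 10141/2700 kN·m

Load 1 — applied couple M₀=13 kN·m at a=48/5 m (b=L-a=32/5):
  M_1 = R_Ax - M_A  [x≤a] with R_A=117/100, M_A=104/25 = (117/100)·(16/3) - (104/25) = 52/25 kN·m
Load 2 — point force P=3 kN at a=32/3 m (b=L-a=16/3):
  M_2 = Pb²(3a+b)x/L³ - Pab²/L²  [x≤a] = 3·(16/3)²·(3·(32/3)+(16/3))·(16/3)/16³ - 3·(32/3)·(16/3)²/16² = 16/27 kN·m
Load 3 — point force P=13 kN at a=12 m (b=L-a=4):
  M_3 = Pb²(3a+b)x/L³ - Pab²/L²  [x≤a] = 13·4²·(3·12+4)·(16/3)/16³ - 13·12·4²/16² = 13/12 kN·m
Superposition: M = Σ M_i = 10141/2700 kN·m ≈ 3.755926 kN·m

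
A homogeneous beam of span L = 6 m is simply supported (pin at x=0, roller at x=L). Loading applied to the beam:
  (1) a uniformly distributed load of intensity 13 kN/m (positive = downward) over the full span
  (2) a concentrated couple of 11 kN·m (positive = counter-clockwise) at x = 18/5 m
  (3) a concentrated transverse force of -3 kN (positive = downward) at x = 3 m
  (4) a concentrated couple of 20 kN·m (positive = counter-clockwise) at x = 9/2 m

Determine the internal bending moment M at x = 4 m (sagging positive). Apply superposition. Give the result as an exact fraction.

M(4) = 176/3 kN·m

Load 1 — uniform load w=13 kN/m over full span:
  M_1 = wx(L-x)/2 = 13·4·(6-4)/2 = 52 kN·m
Load 2 — applied couple M₀=11 kN·m at a=18/5 m (b=L-a=12/5):
  M_2 = M₀x/L - M₀  [x>a] = 11·4/6 - 11 = -11/3 kN·m
Load 3 — point force P=-3 kN at a=3 m (b=L-a=3):
  M_3 = Pa(L-x)/L  [x>a] = (-3)·3·(6-4)/6 = -3 kN·m
Load 4 — applied couple M₀=20 kN·m at a=9/2 m (b=L-a=3/2):
  M_4 = M₀x/L  [x≤a] = 20·4/6 = 40/3 kN·m
Superposition: M = Σ M_i = 176/3 kN·m ≈ 58.666667 kN·m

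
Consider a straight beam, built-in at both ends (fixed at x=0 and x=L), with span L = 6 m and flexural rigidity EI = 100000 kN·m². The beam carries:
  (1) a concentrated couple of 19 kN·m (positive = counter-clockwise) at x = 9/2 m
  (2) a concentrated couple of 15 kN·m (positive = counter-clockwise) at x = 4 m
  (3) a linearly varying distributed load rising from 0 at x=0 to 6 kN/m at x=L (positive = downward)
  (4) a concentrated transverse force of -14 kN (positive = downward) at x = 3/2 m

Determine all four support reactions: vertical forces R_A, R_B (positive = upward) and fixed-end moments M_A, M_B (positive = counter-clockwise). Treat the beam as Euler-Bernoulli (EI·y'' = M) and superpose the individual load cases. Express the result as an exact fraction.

R_A = 29/60 kN, M_A = 253/40 kN·m, R_B = 211/60 kN, M_B = -417/40 kN·m

Load 1 — applied couple M₀=19 kN·m at a=9/2 m (b=L-a=3/2):
  R_A = 6M₀ab/L³ = 6·19·(9/2)·(3/2)/6³ = 57/16 kN
  M_A = M₀b(2a-b)/L² = 19·(3/2)·(2·(9/2)-(3/2))/6² = 95/16 kN·m
  R_B = -6M₀ab/L³ = -6·19·(9/2)·(3/2)/6³ = -57/16 kN
  M_B = M₀a(2b-a)/L² = 19·(9/2)·(2·(3/2)-(9/2))/6² = -57/16 kN·m
Load 2 — applied couple M₀=15 kN·m at a=4 m (b=L-a=2):
  R_A = 6M₀ab/L³ = 6·15·4·2/6³ = 10/3 kN
  M_A = M₀b(2a-b)/L² = 15·2·(2·4-2)/6² = 5 kN·m
  R_B = -6M₀ab/L³ = -6·15·4·2/6³ = -10/3 kN
  M_B = M₀a(2b-a)/L² = 15·4·(2·2-4)/6² = 0 kN·m
Load 3 — triangular load w₀=6 kN/m (0→w₀ over full span):
  R_A = 3w₀L/20 = 3·6·6/20 = 27/5 kN
  M_A = w₀L²/30 = 6·6²/30 = 36/5 kN·m
  R_B = 7w₀L/20 = 7·6·6/20 = 63/5 kN
  M_B = -w₀L²/20 = -6·6²/20 = -54/5 kN·m
Load 4 — point force P=-14 kN at a=3/2 m (b=L-a=9/2):
  R_A = Pb²(3a+b)/L³ = (-14)·(9/2)²·(3·(3/2)+(9/2))/6³ = -189/16 kN
  M_A = Pab²/L² = (-14)·(3/2)·(9/2)²/6² = -189/16 kN·m
  R_B = Pa²(a+3b)/L³ = (-14)·(3/2)²·((3/2)+3·(9/2))/6³ = -35/16 kN
  M_B = -Pa²b/L² = -(-14)·(3/2)²·(9/2)/6² = 63/16 kN·m
Superposition: R_A = 29/60 kN, M_A = 253/40 kN·m, R_B = 211/60 kN, M_B = -417/40 kN·m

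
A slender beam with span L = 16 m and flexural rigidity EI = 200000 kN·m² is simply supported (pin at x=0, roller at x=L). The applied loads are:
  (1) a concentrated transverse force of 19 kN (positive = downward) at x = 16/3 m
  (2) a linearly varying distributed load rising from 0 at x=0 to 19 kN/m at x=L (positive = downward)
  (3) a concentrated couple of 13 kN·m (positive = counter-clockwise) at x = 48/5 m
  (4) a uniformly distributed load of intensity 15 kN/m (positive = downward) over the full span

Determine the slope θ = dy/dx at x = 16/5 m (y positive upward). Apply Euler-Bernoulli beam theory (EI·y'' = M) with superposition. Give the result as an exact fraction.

Load 1 — point force P=19 kN at a=16/3 m (b=L-a=32/3):
  θ_1 = -Pb(L²-b²-3x²)/(6LEI)  [x≤a] = -19·(32/3)·(16²-(32/3)²-3·(16/5)²)/(6·16·200000) = -7448/6328125 rad
Load 2 — triangular load w₀=19 kN/m (0→w₀ over full span):
  θ_2 = -w₀(7L⁴-30L²x²+15x⁴)/(360LEI) = -19·(7·16⁴-30·16²·(16/5)²+15·(16/5)⁴)/(360·16·200000) = -110656/17578125 rad
Load 3 — applied couple M₀=13 kN·m at a=48/5 m (b=L-a=32/5):
  θ_3 = (M₀x²/(2L)+C₁)/EI  [x≤a] with C₁=M₀(3b²-L²)/(6L)=-1352/75 = (13·(16/5)²/(2·16)+(-1352/75))/200000 = -13/187500 rad
Load 4 — uniform load w=15 kN/m over full span:
  θ_4 = -w(L³-6Lx²+4x³)/(24EI) = -15·(16³-6·16·(16/5)²+4·(16/5)³)/(24·200000) = -792/78125 rad
Superposition: θ = Σ θ_i = -11187491/632812500 rad ≈ -0.017679 rad

θ(16/5) = -11187491/632812500 rad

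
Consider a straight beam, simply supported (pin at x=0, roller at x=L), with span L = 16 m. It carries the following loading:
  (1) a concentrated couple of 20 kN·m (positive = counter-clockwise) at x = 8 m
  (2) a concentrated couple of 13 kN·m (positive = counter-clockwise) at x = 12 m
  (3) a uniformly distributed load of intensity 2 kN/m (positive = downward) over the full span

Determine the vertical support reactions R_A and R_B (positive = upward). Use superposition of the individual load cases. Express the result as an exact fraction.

Load 1 — applied couple M₀=20 kN·m at a=8 m (b=L-a=8):
  R_A = M₀/L = 20/16 = 5/4 kN
  R_B = -M₀/L = -20/16 = -5/4 kN
Load 2 — applied couple M₀=13 kN·m at a=12 m (b=L-a=4):
  R_A = M₀/L = 13/16 kN
  R_B = -M₀/L = -13/16 kN
Load 3 — uniform load w=2 kN/m over full span:
  R_A = wL/2 = 2·16/2 = 16 kN
  R_B = wL/2 = 2·16/2 = 16 kN
Superposition: R_A = 289/16 kN, R_B = 223/16 kN

R_A = 289/16 kN, R_B = 223/16 kN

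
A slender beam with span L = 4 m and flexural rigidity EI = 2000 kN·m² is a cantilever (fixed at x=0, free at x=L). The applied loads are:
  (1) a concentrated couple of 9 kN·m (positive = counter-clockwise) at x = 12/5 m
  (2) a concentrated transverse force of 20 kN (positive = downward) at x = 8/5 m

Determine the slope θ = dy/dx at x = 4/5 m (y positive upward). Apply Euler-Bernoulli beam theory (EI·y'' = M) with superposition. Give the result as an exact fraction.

Load 1 — applied couple M₀=9 kN·m at a=12/5 m (b=L-a=8/5):
  θ_1 = M₀x/EI  [x≤a] = 9·(4/5)/2000 = 9/2500 rad
Load 2 — point force P=20 kN at a=8/5 m (b=L-a=12/5):
  θ_2 = -Px(2a-x)/(2EI)  [x≤a] = -20·(4/5)·(2·(8/5)-(4/5))/(2·2000) = -6/625 rad
Superposition: θ = Σ θ_i = -3/500 rad ≈ -0.006000 rad

θ(4/5) = -3/500 rad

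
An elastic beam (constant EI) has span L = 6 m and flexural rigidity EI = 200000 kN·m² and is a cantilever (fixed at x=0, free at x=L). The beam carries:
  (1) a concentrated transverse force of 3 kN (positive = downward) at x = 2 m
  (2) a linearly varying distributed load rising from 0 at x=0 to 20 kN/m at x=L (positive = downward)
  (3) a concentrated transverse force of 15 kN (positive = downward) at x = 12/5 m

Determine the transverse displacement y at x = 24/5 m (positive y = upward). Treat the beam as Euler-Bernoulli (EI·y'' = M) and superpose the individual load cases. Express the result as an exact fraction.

y(24/5) = -1505671/156250000 m

Load 1 — point force P=3 kN at a=2 m (b=L-a=4):
  y_1 = -Pa²(3x-a)/(6EI)  [x>a] = -3·2²·(3·(24/5)-2)/(6·200000) = -31/250000 m
Load 2 — triangular load w₀=20 kN/m (0→w₀ over full span):
  y_2 = (w₀Lx³/12-w₀L²x²/6-w₀x⁵/(120L))/EI = (20·6·(24/5)³/12-20·6²·(24/5)²/6-20·(24/5)⁵/(120·6))/200000 = -84456/9765625 m
Load 3 — point force P=15 kN at a=12/5 m (b=L-a=18/5):
  y_3 = -Pa²(3x-a)/(6EI)  [x>a] = -15·(12/5)²·(3·(24/5)-(12/5))/(6·200000) = -27/31250 m
Superposition: y = Σ y_i = -1505671/156250000 m ≈ -0.009636 m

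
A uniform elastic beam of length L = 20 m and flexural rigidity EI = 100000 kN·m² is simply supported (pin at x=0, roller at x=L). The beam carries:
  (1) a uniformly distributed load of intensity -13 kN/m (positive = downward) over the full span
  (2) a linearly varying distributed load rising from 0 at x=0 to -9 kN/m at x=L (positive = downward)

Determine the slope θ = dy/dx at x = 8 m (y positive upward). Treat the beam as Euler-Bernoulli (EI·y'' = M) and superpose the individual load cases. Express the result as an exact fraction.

Load 1 — uniform load w=-13 kN/m over full span:
  θ_1 = -w(L³-6Lx²+4x³)/(24EI) = -(-13)·(20³-6·20·8²+4·8³)/(24·100000) = 481/37500 rad
Load 2 — triangular load w₀=-9 kN/m (0→w₀ over full span):
  θ_2 = -w₀(7L⁴-30L²x²+15x⁴)/(360LEI) = -(-9)·(7·20⁴-30·20²·8²+15·8⁴)/(360·20·100000) = 323/62500 rad
Superposition: θ = Σ θ_i = 1687/93750 rad ≈ 0.017995 rad

θ(8) = 1687/93750 rad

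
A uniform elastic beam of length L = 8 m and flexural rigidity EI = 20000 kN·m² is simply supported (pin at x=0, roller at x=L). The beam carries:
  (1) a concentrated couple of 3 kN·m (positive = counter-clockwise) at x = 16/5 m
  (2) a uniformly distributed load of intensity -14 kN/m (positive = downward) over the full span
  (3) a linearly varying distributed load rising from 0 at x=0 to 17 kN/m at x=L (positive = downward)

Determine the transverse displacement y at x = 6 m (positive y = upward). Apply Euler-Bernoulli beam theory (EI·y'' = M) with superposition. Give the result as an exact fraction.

Load 1 — applied couple M₀=3 kN·m at a=16/5 m (b=L-a=24/5):
  y_1 = (M₀x³/(6L)-M₀(x-a)²/2+C₁x)/EI  [x>a] with C₁=M₀(3b²-L²)/(6L)=8/25 = (3·6³/(6·8)-3·(6-(16/5))²/2+(8/25)·6)/20000 = 183/1000000 m
Load 2 — uniform load w=-14 kN/m over full span:
  y_2 = -wx(L³-2Lx²+x³)/(24EI) = -(-14)·6·(8³-2·8·6²+6³)/(24·20000) = 133/5000 m
Load 3 — triangular load w₀=17 kN/m (0→w₀ over full span):
  y_3 = -w₀x(7L⁴-10L²x²+3x⁴)/(360LEI) = -17·6·(7·8⁴-10·8²·6²+3·6⁴)/(360·8·20000) = -2023/120000 m
Superposition: y = Σ y_i = 14887/1500000 m ≈ 0.009925 m

y(6) = 14887/1500000 m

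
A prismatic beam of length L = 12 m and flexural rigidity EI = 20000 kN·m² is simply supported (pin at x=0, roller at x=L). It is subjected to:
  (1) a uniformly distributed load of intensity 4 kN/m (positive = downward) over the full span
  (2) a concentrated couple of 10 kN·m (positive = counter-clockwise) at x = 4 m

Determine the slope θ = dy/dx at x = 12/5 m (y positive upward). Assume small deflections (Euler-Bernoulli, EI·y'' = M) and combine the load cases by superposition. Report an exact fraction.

Load 1 — uniform load w=4 kN/m over full span:
  θ_1 = -w(L³-6Lx²+4x³)/(24EI) = -4·(12³-6·12·(12/5)²+4·(12/5)³)/(24·20000) = -891/78125 rad
Load 2 — applied couple M₀=10 kN·m at a=4 m (b=L-a=8):
  θ_2 = (M₀x²/(2L)+C₁)/EI  [x≤a] with C₁=M₀(3b²-L²)/(6L)=20/3 = (10·(12/5)²/(2·12)+(20/3))/20000 = 17/37500 rad
Superposition: θ = Σ θ_i = -10267/937500 rad ≈ -0.010951 rad

θ(12/5) = -10267/937500 rad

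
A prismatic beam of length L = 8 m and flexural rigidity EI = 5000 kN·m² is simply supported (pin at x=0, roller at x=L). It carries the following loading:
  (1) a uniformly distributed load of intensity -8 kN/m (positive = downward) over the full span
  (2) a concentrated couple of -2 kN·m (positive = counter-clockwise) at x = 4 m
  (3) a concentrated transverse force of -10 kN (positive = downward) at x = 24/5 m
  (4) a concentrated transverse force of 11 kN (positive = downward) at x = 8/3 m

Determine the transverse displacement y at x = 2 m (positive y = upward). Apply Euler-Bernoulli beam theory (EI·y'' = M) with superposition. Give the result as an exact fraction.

Load 1 — uniform load w=-8 kN/m over full span:
  y_1 = -wx(L³-2Lx²+x³)/(24EI) = -(-8)·2·(8³-2·8·2²+2³)/(24·5000) = 38/625 m
Load 2 — applied couple M₀=-2 kN·m at a=4 m (b=L-a=4):
  y_2 = (M₀x³/(6L)+C₁x)/EI  [x≤a] with C₁=M₀(3b²-L²)/(6L)=2/3 = ((-2)·2³/(6·8)+(2/3)·2)/5000 = 1/5000 m
Load 3 — point force P=-10 kN at a=24/5 m (b=L-a=16/5):
  y_3 = -Pbx(L²-b²-x²)/(6LEI)  [x≤a] = -(-10)·(16/5)·2·(8²-(16/5)²-2²)/(6·8·5000) = 622/46875 m
Load 4 — point force P=11 kN at a=8/3 m (b=L-a=16/3):
  y_4 = -Pbx(L²-b²-x²)/(6LEI)  [x≤a] = -11·(16/3)·2·(8²-(16/3)²-2²)/(6·8·5000) = -781/50625 m
Superposition: y = Σ y_i = 595777/10125000 m ≈ 0.058842 m

y(2) = 595777/10125000 m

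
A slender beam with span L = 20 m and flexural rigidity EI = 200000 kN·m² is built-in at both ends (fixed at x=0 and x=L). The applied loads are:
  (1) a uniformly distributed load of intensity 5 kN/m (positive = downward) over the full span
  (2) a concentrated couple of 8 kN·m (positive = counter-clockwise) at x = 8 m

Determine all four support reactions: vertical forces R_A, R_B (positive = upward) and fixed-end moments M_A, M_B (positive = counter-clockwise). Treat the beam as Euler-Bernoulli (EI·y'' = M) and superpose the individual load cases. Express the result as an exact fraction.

Load 1 — uniform load w=5 kN/m over full span:
  R_A = wL/2 = 5·20/2 = 50 kN
  M_A = wL²/12 = 5·20²/12 = 500/3 kN·m
  R_B = wL/2 = 5·20/2 = 50 kN
  M_B = -wL²/12 = -5·20²/12 = -500/3 kN·m
Load 2 — applied couple M₀=8 kN·m at a=8 m (b=L-a=12):
  R_A = 6M₀ab/L³ = 6·8·8·12/20³ = 72/125 kN
  M_A = M₀b(2a-b)/L² = 8·12·(2·8-12)/20² = 24/25 kN·m
  R_B = -6M₀ab/L³ = -6·8·8·12/20³ = -72/125 kN
  M_B = M₀a(2b-a)/L² = 8·8·(2·12-8)/20² = 64/25 kN·m
Superposition: R_A = 6322/125 kN, M_A = 12572/75 kN·m, R_B = 6178/125 kN, M_B = -12308/75 kN·m

R_A = 6322/125 kN, M_A = 12572/75 kN·m, R_B = 6178/125 kN, M_B = -12308/75 kN·m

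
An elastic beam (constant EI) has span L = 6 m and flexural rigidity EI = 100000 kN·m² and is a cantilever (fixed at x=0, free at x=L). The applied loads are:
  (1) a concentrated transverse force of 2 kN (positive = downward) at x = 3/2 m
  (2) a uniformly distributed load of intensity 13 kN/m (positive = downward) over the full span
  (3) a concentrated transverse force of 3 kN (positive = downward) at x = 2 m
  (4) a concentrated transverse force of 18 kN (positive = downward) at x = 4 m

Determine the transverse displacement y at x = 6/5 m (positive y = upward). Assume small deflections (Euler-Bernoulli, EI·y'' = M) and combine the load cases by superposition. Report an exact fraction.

y(6/5) = -7767/3906250 m

Load 1 — point force P=2 kN at a=3/2 m (b=L-a=9/2):
  y_1 = -Px²(3a-x)/(6EI)  [x≤a] = -2·(6/5)²·(3·(3/2)-(6/5))/(6·100000) = -99/6250000 m
Load 2 — uniform load w=13 kN/m over full span:
  y_2 = -wx²(x²-4Lx+6L²)/(24EI) = -13·(6/5)²·((6/5)²-4·6·(6/5)+6·6²)/(24·100000) = -45981/31250000 m
Load 3 — point force P=3 kN at a=2 m (b=L-a=4):
  y_3 = -Px²(3a-x)/(6EI)  [x≤a] = -3·(6/5)²·(3·2-(6/5))/(6·100000) = -27/781250 m
Load 4 — point force P=18 kN at a=4 m (b=L-a=2):
  y_4 = -Px²(3a-x)/(6EI)  [x≤a] = -18·(6/5)²·(3·4-(6/5))/(6·100000) = -729/1562500 m
Superposition: y = Σ y_i = -7767/3906250 m ≈ -0.001988 m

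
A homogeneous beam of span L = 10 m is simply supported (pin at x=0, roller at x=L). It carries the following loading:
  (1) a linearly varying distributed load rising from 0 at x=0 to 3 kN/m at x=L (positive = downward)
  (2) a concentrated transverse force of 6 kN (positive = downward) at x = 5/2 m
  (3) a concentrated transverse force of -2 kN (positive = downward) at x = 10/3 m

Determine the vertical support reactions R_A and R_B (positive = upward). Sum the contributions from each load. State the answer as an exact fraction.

R_A = 49/6 kN, R_B = 65/6 kN

Load 1 — triangular load w₀=3 kN/m (0→w₀ over full span):
  R_A = w₀L/6 = 3·10/6 = 5 kN
  R_B = w₀L/3 = 3·10/3 = 10 kN
Load 2 — point force P=6 kN at a=5/2 m (b=L-a=15/2):
  R_A = Pb/L = 6·(15/2)/10 = 9/2 kN
  R_B = Pa/L = 6·(5/2)/10 = 3/2 kN
Load 3 — point force P=-2 kN at a=10/3 m (b=L-a=20/3):
  R_A = Pb/L = (-2)·(20/3)/10 = -4/3 kN
  R_B = Pa/L = (-2)·(10/3)/10 = -2/3 kN
Superposition: R_A = 49/6 kN, R_B = 65/6 kN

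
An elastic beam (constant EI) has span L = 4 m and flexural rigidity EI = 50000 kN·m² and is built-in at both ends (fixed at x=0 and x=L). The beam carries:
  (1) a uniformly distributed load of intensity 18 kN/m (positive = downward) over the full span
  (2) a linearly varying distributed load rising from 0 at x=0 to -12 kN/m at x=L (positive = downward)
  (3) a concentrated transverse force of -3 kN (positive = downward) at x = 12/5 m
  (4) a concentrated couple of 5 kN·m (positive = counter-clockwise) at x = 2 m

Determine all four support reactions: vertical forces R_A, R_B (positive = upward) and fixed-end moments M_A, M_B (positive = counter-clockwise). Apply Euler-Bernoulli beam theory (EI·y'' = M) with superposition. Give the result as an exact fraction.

R_A = 29619/1000 kN, M_A = 8849/500 kN·m, R_B = 15381/1000 kN, M_B = -5711/500 kN·m

Load 1 — uniform load w=18 kN/m over full span:
  R_A = wL/2 = 18·4/2 = 36 kN
  M_A = wL²/12 = 18·4²/12 = 24 kN·m
  R_B = wL/2 = 18·4/2 = 36 kN
  M_B = -wL²/12 = -18·4²/12 = -24 kN·m
Load 2 — triangular load w₀=-12 kN/m (0→w₀ over full span):
  R_A = 3w₀L/20 = 3·(-12)·4/20 = -36/5 kN
  M_A = w₀L²/30 = (-12)·4²/30 = -32/5 kN·m
  R_B = 7w₀L/20 = 7·(-12)·4/20 = -84/5 kN
  M_B = -w₀L²/20 = -(-12)·4²/20 = 48/5 kN·m
Load 3 — point force P=-3 kN at a=12/5 m (b=L-a=8/5):
  R_A = Pb²(3a+b)/L³ = (-3)·(8/5)²·(3·(12/5)+(8/5))/4³ = -132/125 kN
  M_A = Pab²/L² = (-3)·(12/5)·(8/5)²/4² = -144/125 kN·m
  R_B = Pa²(a+3b)/L³ = (-3)·(12/5)²·((12/5)+3·(8/5))/4³ = -243/125 kN
  M_B = -Pa²b/L² = -(-3)·(12/5)²·(8/5)/4² = 216/125 kN·m
Load 4 — applied couple M₀=5 kN·m at a=2 m (b=L-a=2):
  R_A = 6M₀ab/L³ = 6·5·2·2/4³ = 15/8 kN
  M_A = M₀b(2a-b)/L² = 5·2·(2·2-2)/4² = 5/4 kN·m
  R_B = -6M₀ab/L³ = -6·5·2·2/4³ = -15/8 kN
  M_B = M₀a(2b-a)/L² = 5·2·(2·2-2)/4² = 5/4 kN·m
Superposition: R_A = 29619/1000 kN, M_A = 8849/500 kN·m, R_B = 15381/1000 kN, M_B = -5711/500 kN·m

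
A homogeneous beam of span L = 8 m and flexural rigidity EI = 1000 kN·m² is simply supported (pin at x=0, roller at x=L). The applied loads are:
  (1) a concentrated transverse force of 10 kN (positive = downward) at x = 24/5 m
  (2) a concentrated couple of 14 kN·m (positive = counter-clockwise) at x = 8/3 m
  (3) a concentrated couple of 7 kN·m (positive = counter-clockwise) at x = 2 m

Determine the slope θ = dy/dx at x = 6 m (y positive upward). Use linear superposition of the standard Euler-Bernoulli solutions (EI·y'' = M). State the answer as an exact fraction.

θ(6) = 3191/225000 rad

Load 1 — point force P=10 kN at a=24/5 m (b=L-a=16/5):
  θ_1 = -Pa(2L²-6Lx+3x²+a²)/(6LEI)  [x>a] = -10·(24/5)·(2·8²-6·8·6+3·6²+(24/5)²)/(6·8·1000) = 181/6250 rad
Load 2 — applied couple M₀=14 kN·m at a=8/3 m (b=L-a=16/3):
  θ_2 = (M₀x²/(2L)-M₀(x-a)+C₁)/EI  [x>a] with C₁=M₀(3b²-L²)/(6L)=56/9 = (14·6²/(2·8)-14·(6-(8/3))+(56/9))/1000 = -161/18000 rad
Load 3 — applied couple M₀=7 kN·m at a=2 m (b=L-a=6):
  θ_3 = (M₀x²/(2L)-M₀(x-a)+C₁)/EI  [x>a] with C₁=M₀(3b²-L²)/(6L)=77/12 = (7·6²/(2·8)-7·(6-2)+(77/12))/1000 = -7/1200 rad
Superposition: θ = Σ θ_i = 3191/225000 rad ≈ 0.014182 rad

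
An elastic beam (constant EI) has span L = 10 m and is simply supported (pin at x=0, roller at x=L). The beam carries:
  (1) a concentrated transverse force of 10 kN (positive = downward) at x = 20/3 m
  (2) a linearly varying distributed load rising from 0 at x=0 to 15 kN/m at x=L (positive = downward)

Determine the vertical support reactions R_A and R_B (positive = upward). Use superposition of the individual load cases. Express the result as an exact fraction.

Load 1 — point force P=10 kN at a=20/3 m (b=L-a=10/3):
  R_A = Pb/L = 10·(10/3)/10 = 10/3 kN
  R_B = Pa/L = 10·(20/3)/10 = 20/3 kN
Load 2 — triangular load w₀=15 kN/m (0→w₀ over full span):
  R_A = w₀L/6 = 15·10/6 = 25 kN
  R_B = w₀L/3 = 15·10/3 = 50 kN
Superposition: R_A = 85/3 kN, R_B = 170/3 kN

R_A = 85/3 kN, R_B = 170/3 kN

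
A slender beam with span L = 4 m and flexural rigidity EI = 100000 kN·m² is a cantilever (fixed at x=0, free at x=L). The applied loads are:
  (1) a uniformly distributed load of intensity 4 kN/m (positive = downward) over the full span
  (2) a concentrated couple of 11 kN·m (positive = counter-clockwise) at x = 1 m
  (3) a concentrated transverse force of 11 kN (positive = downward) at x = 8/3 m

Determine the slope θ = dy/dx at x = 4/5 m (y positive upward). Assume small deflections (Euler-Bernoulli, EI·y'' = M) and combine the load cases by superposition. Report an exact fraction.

θ(4/5) = -999/3125000 rad

Load 1 — uniform load w=4 kN/m over full span:
  θ_1 = -wx(x²-3Lx+3L²)/(6EI) = -4·(4/5)·((4/5)²-3·4·(4/5)+3·4²)/(6·100000) = -244/1171875 rad
Load 2 — applied couple M₀=11 kN·m at a=1 m (b=L-a=3):
  θ_2 = M₀x/EI  [x≤a] = 11·(4/5)/100000 = 11/125000 rad
Load 3 — point force P=11 kN at a=8/3 m (b=L-a=4/3):
  θ_3 = -Px(2a-x)/(2EI)  [x≤a] = -11·(4/5)·(2·(8/3)-(4/5))/(2·100000) = -187/937500 rad
Superposition: θ = Σ θ_i = -999/3125000 rad ≈ -0.000320 rad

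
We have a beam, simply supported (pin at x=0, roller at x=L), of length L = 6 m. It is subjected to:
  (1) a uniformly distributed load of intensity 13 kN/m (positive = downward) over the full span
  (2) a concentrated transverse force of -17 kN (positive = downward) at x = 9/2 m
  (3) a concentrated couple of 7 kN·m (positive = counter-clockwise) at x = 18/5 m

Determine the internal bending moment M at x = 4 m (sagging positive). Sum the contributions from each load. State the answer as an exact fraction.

M(4) = 98/3 kN·m

Load 1 — uniform load w=13 kN/m over full span:
  M_1 = wx(L-x)/2 = 13·4·(6-4)/2 = 52 kN·m
Load 2 — point force P=-17 kN at a=9/2 m (b=L-a=3/2):
  M_2 = Pbx/L  [x≤a] = (-17)·(3/2)·4/6 = -17 kN·m
Load 3 — applied couple M₀=7 kN·m at a=18/5 m (b=L-a=12/5):
  M_3 = M₀x/L - M₀  [x>a] = 7·4/6 - 7 = -7/3 kN·m
Superposition: M = Σ M_i = 98/3 kN·m ≈ 32.666667 kN·m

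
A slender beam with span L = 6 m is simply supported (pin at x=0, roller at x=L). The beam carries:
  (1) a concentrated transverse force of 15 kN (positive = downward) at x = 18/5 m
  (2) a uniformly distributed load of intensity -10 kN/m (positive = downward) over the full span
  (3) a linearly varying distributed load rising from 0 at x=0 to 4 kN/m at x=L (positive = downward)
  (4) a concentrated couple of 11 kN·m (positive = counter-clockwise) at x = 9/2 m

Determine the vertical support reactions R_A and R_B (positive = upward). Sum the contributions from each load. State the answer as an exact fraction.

Load 1 — point force P=15 kN at a=18/5 m (b=L-a=12/5):
  R_A = Pb/L = 15·(12/5)/6 = 6 kN
  R_B = Pa/L = 15·(18/5)/6 = 9 kN
Load 2 — uniform load w=-10 kN/m over full span:
  R_A = wL/2 = (-10)·6/2 = -30 kN
  R_B = wL/2 = (-10)·6/2 = -30 kN
Load 3 — triangular load w₀=4 kN/m (0→w₀ over full span):
  R_A = w₀L/6 = 4·6/6 = 4 kN
  R_B = w₀L/3 = 4·6/3 = 8 kN
Load 4 — applied couple M₀=11 kN·m at a=9/2 m (b=L-a=3/2):
  R_A = M₀/L = 11/6 kN
  R_B = -M₀/L = -11/6 kN
Superposition: R_A = -109/6 kN, R_B = -89/6 kN

R_A = -109/6 kN, R_B = -89/6 kN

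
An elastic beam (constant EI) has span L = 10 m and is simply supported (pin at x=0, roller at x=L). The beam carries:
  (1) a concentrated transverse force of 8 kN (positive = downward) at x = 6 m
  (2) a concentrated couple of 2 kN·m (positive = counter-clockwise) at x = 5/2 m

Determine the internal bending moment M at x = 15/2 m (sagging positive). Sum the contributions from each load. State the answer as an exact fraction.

M(15/2) = 23/2 kN·m

Load 1 — point force P=8 kN at a=6 m (b=L-a=4):
  M_1 = Pa(L-x)/L  [x>a] = 8·6·(10-(15/2))/10 = 12 kN·m
Load 2 — applied couple M₀=2 kN·m at a=5/2 m (b=L-a=15/2):
  M_2 = M₀x/L - M₀  [x>a] = 2·(15/2)/10 - 2 = -1/2 kN·m
Superposition: M = Σ M_i = 23/2 kN·m ≈ 11.500000 kN·m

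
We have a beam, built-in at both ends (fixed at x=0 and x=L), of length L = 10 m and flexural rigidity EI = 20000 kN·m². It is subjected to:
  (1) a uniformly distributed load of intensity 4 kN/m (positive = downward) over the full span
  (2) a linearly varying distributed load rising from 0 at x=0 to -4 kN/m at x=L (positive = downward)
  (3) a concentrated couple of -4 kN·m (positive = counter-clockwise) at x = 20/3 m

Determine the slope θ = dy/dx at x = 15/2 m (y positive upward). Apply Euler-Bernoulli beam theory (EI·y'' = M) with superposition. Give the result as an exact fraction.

Load 1 — uniform load w=4 kN/m over full span:
  θ_1 = -wx(L-x)(L-2x)/(12EI) = -4·(15/2)·(10-(15/2))·(10-2·(15/2))/(12·20000) = 1/640 rad
Load 2 — triangular load w₀=-4 kN/m (0→w₀ over full span):
  θ_2 = -w₀(2x(L-x)(L-2x)(x+2L)+x²(L-x)²)/(120LEI) = -(-4)·(2·(15/2)·(10-(15/2))·(10-2·(15/2))·((15/2)+2·10)+(15/2)²·(10-(15/2))²)/(120·10·20000) = -41/51200 rad
Load 3 — applied couple M₀=-4 kN·m at a=20/3 m (b=L-a=10/3):
  θ_3 = (R_Ax²/2 - M_Ax - M₀(x-a))/EI  [x>a] with R_A=-8/15, M_A=-4/3 = ((-8/15)·(15/2)²/2 - (-4/3)·(15/2) - (-4)·((15/2)-(20/3)))/20000 = -1/12000 rad
Superposition: θ = Σ θ_i = 521/768000 rad ≈ 0.000678 rad

θ(15/2) = 521/768000 rad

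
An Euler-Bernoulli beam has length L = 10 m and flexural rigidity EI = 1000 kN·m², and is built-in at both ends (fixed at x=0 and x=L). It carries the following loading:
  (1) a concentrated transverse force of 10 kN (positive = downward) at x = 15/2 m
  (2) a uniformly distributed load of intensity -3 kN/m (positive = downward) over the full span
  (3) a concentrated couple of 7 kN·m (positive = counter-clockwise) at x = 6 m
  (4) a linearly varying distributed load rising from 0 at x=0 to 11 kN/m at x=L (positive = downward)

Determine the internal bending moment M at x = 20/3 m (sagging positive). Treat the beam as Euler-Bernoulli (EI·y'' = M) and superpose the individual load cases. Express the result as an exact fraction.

M(20/3) = 449977/32400 kN·m

Load 1 — point force P=10 kN at a=15/2 m (b=L-a=5/2):
  M_1 = Pb²(3a+b)x/L³ - Pab²/L²  [x≤a] = 10·(5/2)²·(3·(15/2)+(5/2))·(20/3)/10³ - 10·(15/2)·(5/2)²/10² = 275/48 kN·m
Load 2 — uniform load w=-3 kN/m over full span:
  M_2 = wLx/2 - wL²/12 - wx²/2 = (-3)·10·(20/3)/2 - (-3)·10²/12 - (-3)·(20/3)²/2 = -25/3 kN·m
Load 3 — applied couple M₀=7 kN·m at a=6 m (b=L-a=4):
  M_3 = R_Ax - M_A - M₀  [x>a] with R_A=126/125, M_A=56/25 = (126/125)·(20/3) - (56/25) - 7 = -63/25 kN·m
Load 4 — triangular load w₀=11 kN/m (0→w₀ over full span):
  M_4 = 3w₀Lx/20 - w₀L²/30 - w₀x³/(6L) = 3·11·10·(20/3)/20 - 11·10²/30 - 11·(20/3)³/(6·10) = 1540/81 kN·m
Superposition: M = Σ M_i = 449977/32400 kN·m ≈ 13.888179 kN·m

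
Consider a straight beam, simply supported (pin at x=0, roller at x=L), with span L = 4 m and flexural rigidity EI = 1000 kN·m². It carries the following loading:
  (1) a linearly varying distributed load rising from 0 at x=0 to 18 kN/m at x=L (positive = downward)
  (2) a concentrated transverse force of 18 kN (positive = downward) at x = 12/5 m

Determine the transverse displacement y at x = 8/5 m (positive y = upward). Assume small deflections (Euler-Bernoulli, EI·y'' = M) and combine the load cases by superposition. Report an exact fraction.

Load 1 — triangular load w₀=18 kN/m (0→w₀ over full span):
  y_1 = -w₀x(7L⁴-10L²x²+3x⁴)/(360LEI) = -18·(8/5)·(7·4⁴-10·4²·(8/5)²+3·(8/5)⁴)/(360·4·1000) = -54768/1953125 m
Load 2 — point force P=18 kN at a=12/5 m (b=L-a=8/5):
  y_2 = -Pbx(L²-b²-x²)/(6LEI)  [x≤a] = -18·(8/5)·(8/5)·(4²-(8/5)²-(8/5)²)/(6·4·1000) = -1632/78125 m
Superposition: y = Σ y_i = -95568/1953125 m ≈ -0.048931 m

y(8/5) = -95568/1953125 m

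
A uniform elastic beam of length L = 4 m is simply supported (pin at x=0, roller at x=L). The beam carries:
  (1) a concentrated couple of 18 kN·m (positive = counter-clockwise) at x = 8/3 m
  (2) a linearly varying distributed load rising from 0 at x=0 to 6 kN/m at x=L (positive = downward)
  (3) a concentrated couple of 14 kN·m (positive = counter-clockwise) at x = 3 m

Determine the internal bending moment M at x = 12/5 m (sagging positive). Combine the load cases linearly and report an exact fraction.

Load 1 — applied couple M₀=18 kN·m at a=8/3 m (b=L-a=4/3):
  M_1 = M₀x/L  [x≤a] = 18·(12/5)/4 = 54/5 kN·m
Load 2 — triangular load w₀=6 kN/m (0→w₀ over full span):
  M_2 = w₀Lx/6 - w₀x³/(6L) = 6·4·(12/5)/6 - 6·(12/5)³/(6·4) = 768/125 kN·m
Load 3 — applied couple M₀=14 kN·m at a=3 m (b=L-a=1):
  M_3 = M₀x/L  [x≤a] = 14·(12/5)/4 = 42/5 kN·m
Superposition: M = Σ M_i = 3168/125 kN·m ≈ 25.344000 kN·m

M(12/5) = 3168/125 kN·m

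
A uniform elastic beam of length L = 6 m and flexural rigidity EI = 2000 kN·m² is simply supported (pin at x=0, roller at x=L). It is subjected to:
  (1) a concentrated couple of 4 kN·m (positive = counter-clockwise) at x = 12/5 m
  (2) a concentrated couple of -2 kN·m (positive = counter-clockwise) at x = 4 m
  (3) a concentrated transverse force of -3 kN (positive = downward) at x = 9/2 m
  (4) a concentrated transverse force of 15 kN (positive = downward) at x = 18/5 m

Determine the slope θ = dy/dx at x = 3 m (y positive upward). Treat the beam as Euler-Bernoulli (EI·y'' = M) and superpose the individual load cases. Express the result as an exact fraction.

Load 1 — applied couple M₀=4 kN·m at a=12/5 m (b=L-a=18/5):
  θ_1 = (M₀x²/(2L)-M₀(x-a)+C₁)/EI  [x>a] with C₁=M₀(3b²-L²)/(6L)=8/25 = (4·3²/(2·6)-4·(3-(12/5))+(8/25))/2000 = 23/50000 rad
Load 2 — applied couple M₀=-2 kN·m at a=4 m (b=L-a=2):
  θ_2 = (M₀x²/(2L)+C₁)/EI  [x≤a] with C₁=M₀(3b²-L²)/(6L)=4/3 = ((-2)·3²/(2·6)+(4/3))/2000 = -1/12000 rad
Load 3 — point force P=-3 kN at a=9/2 m (b=L-a=3/2):
  θ_3 = -Pb(L²-b²-3x²)/(6LEI)  [x≤a] = -(-3)·(3/2)·(6²-(3/2)²-3·3²)/(6·6·2000) = 27/64000 rad
Load 4 — point force P=15 kN at a=18/5 m (b=L-a=12/5):
  θ_4 = -Pb(L²-b²-3x²)/(6LEI)  [x≤a] = -15·(12/5)·(6²-(12/5)²-3·3²)/(6·6·2000) = -81/50000 rad
Superposition: θ = Σ θ_i = -3943/4800000 rad ≈ -0.000821 rad

θ(3) = -3943/4800000 rad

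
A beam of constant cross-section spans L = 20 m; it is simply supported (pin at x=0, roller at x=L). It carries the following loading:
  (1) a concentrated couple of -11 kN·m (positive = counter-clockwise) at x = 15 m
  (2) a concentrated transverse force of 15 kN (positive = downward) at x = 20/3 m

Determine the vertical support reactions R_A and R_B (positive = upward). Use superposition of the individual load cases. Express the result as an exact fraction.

R_A = 189/20 kN, R_B = 111/20 kN

Load 1 — applied couple M₀=-11 kN·m at a=15 m (b=L-a=5):
  R_A = M₀/L = (-11)/20 = -11/20 kN
  R_B = -M₀/L = -(-11)/20 = 11/20 kN
Load 2 — point force P=15 kN at a=20/3 m (b=L-a=40/3):
  R_A = Pb/L = 15·(40/3)/20 = 10 kN
  R_B = Pa/L = 15·(20/3)/20 = 5 kN
Superposition: R_A = 189/20 kN, R_B = 111/20 kN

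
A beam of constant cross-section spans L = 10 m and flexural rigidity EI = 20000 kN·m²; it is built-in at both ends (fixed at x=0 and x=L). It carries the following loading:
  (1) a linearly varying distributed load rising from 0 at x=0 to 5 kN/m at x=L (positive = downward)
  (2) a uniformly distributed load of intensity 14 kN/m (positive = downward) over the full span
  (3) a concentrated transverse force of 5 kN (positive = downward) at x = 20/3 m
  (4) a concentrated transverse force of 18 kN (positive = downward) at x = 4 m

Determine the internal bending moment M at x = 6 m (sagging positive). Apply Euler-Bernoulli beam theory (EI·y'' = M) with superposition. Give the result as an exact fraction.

Load 1 — triangular load w₀=5 kN/m (0→w₀ over full span):
  M_1 = 3w₀Lx/20 - w₀L²/30 - w₀x³/(6L) = 3·5·10·6/20 - 5·10²/30 - 5·6³/(6·10) = 31/3 kN·m
Load 2 — uniform load w=14 kN/m over full span:
  M_2 = wLx/2 - wL²/12 - wx²/2 = 14·10·6/2 - 14·10²/12 - 14·6²/2 = 154/3 kN·m
Load 3 — point force P=5 kN at a=20/3 m (b=L-a=10/3):
  M_3 = Pb²(3a+b)x/L³ - Pab²/L²  [x≤a] = 5·(10/3)²·(3·(20/3)+(10/3))·6/10³ - 5·(20/3)·(10/3)²/10² = 110/27 kN·m
Load 4 — point force P=18 kN at a=4 m (b=L-a=6):
  M_4 = Pa²(a+3b)(L-x)/L³ - Pa²b/L²  [x>a] = 18·4²·(4+3·6)·(10-6)/10³ - 18·4²·6/10² = 1008/125 kN·m
Superposition: M = Σ M_i = 249091/3375 kN·m ≈ 73.804741 kN·m

M(6) = 249091/3375 kN·m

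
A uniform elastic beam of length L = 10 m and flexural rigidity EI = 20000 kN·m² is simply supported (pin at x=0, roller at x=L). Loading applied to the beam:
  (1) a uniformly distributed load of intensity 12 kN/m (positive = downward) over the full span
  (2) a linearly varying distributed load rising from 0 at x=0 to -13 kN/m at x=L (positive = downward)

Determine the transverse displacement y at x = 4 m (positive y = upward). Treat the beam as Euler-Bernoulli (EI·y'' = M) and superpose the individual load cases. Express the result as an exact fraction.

Load 1 — uniform load w=12 kN/m over full span:
  y_1 = -wx(L³-2Lx²+x³)/(24EI) = -12·4·(10³-2·10·4²+4³)/(24·20000) = -93/1250 m
Load 2 — triangular load w₀=-13 kN/m (0→w₀ over full span):
  y_2 = -w₀x(7L⁴-10L²x²+3x⁴)/(360LEI) = -(-13)·4·(7·10⁴-10·10²·4²+3·4⁴)/(360·10·20000) = 14833/375000 m
Superposition: y = Σ y_i = -13067/375000 m ≈ -0.034845 m

y(4) = -13067/375000 m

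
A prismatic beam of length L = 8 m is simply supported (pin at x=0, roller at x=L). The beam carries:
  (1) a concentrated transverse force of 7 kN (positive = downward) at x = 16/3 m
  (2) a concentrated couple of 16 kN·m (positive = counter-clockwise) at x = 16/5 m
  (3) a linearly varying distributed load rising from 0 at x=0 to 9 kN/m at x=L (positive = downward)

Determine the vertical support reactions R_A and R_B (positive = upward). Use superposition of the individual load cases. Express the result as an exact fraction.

R_A = 49/3 kN, R_B = 80/3 kN

Load 1 — point force P=7 kN at a=16/3 m (b=L-a=8/3):
  R_A = Pb/L = 7·(8/3)/8 = 7/3 kN
  R_B = Pa/L = 7·(16/3)/8 = 14/3 kN
Load 2 — applied couple M₀=16 kN·m at a=16/5 m (b=L-a=24/5):
  R_A = M₀/L = 16/8 = 2 kN
  R_B = -M₀/L = -16/8 = -2 kN
Load 3 — triangular load w₀=9 kN/m (0→w₀ over full span):
  R_A = w₀L/6 = 9·8/6 = 12 kN
  R_B = w₀L/3 = 9·8/3 = 24 kN
Superposition: R_A = 49/3 kN, R_B = 80/3 kN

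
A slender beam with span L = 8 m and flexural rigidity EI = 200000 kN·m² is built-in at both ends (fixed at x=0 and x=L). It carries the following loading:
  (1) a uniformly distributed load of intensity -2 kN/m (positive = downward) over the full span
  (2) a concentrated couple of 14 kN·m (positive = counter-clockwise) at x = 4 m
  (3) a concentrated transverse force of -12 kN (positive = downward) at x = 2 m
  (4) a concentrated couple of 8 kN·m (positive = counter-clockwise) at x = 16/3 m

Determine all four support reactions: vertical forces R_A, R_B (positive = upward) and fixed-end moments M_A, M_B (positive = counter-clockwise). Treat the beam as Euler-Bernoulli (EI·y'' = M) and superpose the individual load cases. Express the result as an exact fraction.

Load 1 — uniform load w=-2 kN/m over full span:
  R_A = wL/2 = (-2)·8/2 = -8 kN
  M_A = wL²/12 = (-2)·8²/12 = -32/3 kN·m
  R_B = wL/2 = (-2)·8/2 = -8 kN
  M_B = -wL²/12 = -(-2)·8²/12 = 32/3 kN·m
Load 2 — applied couple M₀=14 kN·m at a=4 m (b=L-a=4):
  R_A = 6M₀ab/L³ = 6·14·4·4/8³ = 21/8 kN
  M_A = M₀b(2a-b)/L² = 14·4·(2·4-4)/8² = 7/2 kN·m
  R_B = -6M₀ab/L³ = -6·14·4·4/8³ = -21/8 kN
  M_B = M₀a(2b-a)/L² = 14·4·(2·4-4)/8² = 7/2 kN·m
Load 3 — point force P=-12 kN at a=2 m (b=L-a=6):
  R_A = Pb²(3a+b)/L³ = (-12)·6²·(3·2+6)/8³ = -81/8 kN
  M_A = Pab²/L² = (-12)·2·6²/8² = -27/2 kN·m
  R_B = Pa²(a+3b)/L³ = (-12)·2²·(2+3·6)/8³ = -15/8 kN
  M_B = -Pa²b/L² = -(-12)·2²·6/8² = 9/2 kN·m
Load 4 — applied couple M₀=8 kN·m at a=16/3 m (b=L-a=8/3):
  R_A = 6M₀ab/L³ = 6·8·(16/3)·(8/3)/8³ = 4/3 kN
  M_A = M₀b(2a-b)/L² = 8·(8/3)·(2·(16/3)-(8/3))/8² = 8/3 kN·m
  R_B = -6M₀ab/L³ = -6·8·(16/3)·(8/3)/8³ = -4/3 kN
  M_B = M₀a(2b-a)/L² = 8·(16/3)·(2·(8/3)-(16/3))/8² = 0 kN·m
Superposition: R_A = -85/6 kN, M_A = -18 kN·m, R_B = -83/6 kN, M_B = 56/3 kN·m

R_A = -85/6 kN, M_A = -18 kN·m, R_B = -83/6 kN, M_B = 56/3 kN·m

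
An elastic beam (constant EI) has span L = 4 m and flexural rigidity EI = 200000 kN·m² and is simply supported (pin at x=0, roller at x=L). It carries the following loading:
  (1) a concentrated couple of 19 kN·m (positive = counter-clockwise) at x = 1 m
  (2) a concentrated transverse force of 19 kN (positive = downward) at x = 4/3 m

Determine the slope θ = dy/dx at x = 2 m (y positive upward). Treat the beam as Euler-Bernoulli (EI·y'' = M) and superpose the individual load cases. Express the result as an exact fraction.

Load 1 — applied couple M₀=19 kN·m at a=1 m (b=L-a=3):
  θ_1 = (M₀x²/(2L)-M₀(x-a)+C₁)/EI  [x>a] with C₁=M₀(3b²-L²)/(6L)=209/24 = (19·2²/(2·4)-19·(2-1)+(209/24))/200000 = -19/4800000 rad
Load 2 — point force P=19 kN at a=4/3 m (b=L-a=8/3):
  θ_2 = -Pa(2L²-6Lx+3x²+a²)/(6LEI)  [x>a] = -19·(4/3)·(2·4²-6·4·2+3·2²+(4/3)²)/(6·4·200000) = 19/1620000 rad
Superposition: θ = Σ θ_i = 1007/129600000 rad ≈ 0.000008 rad

θ(2) = 1007/129600000 rad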